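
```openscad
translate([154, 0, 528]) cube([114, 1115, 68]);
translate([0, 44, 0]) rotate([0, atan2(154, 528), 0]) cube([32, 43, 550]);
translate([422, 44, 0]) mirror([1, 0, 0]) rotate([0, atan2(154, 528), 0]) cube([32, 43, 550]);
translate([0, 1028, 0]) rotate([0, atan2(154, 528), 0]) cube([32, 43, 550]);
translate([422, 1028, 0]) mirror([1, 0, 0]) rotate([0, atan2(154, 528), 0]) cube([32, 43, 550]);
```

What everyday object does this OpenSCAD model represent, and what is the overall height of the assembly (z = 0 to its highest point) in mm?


A sawhorse. The overall height is 596 mm.

A beam across two mirrored pairs of raked legs — a sawhorse. The beam's underside is at z = 528 (matching the legs' vertical rise in atan2(154, 528)) and the beam is 68 mm tall, so its top is at 528 + 68 = 596 mm. The raked legs top out at the beam's underside, so that is the highest point.


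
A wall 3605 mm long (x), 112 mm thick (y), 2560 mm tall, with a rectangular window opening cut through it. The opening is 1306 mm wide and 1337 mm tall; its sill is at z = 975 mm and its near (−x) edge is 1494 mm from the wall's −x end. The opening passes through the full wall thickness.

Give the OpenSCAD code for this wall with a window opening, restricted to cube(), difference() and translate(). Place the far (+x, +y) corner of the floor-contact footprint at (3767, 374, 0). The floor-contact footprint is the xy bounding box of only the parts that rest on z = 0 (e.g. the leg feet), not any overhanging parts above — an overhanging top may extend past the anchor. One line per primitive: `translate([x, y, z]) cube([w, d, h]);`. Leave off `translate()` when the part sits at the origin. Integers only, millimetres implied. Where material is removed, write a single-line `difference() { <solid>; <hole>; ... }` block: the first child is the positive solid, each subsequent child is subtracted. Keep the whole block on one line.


difference() { translate([162, 262, 0]) cube([3605, 112, 2560]); translate([1656, 262, 975]) cube([1306, 112, 1337]); }


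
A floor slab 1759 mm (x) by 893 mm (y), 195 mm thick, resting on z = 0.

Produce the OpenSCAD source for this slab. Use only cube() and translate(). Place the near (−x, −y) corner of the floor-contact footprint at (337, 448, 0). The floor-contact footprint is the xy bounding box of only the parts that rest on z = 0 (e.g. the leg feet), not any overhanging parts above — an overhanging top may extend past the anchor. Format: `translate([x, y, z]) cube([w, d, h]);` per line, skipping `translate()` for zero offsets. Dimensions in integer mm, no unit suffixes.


translate([337, 448, 0]) cube([1759, 893, 195]);


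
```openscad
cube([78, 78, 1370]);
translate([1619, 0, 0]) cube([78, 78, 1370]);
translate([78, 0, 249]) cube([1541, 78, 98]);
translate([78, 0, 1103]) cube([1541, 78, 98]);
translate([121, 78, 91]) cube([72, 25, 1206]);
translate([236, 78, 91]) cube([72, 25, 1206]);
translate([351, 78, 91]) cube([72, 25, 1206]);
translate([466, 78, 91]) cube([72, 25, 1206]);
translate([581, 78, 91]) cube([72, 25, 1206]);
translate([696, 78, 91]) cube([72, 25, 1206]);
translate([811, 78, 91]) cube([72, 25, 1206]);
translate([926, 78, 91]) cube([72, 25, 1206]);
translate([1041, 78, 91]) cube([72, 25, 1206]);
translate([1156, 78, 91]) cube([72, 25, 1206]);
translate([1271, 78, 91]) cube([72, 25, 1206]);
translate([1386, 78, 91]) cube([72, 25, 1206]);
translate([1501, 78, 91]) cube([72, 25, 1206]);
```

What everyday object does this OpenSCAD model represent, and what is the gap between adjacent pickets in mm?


A fence section. The picket gap is 43 mm.

Two posts, two rails, 13 pickets — a fence section. Span 1541 mm holds 13 pickets of 72 mm with 14 equal gaps: ⌊(1541 − 13·72) / 14⌋ = 43 mm.


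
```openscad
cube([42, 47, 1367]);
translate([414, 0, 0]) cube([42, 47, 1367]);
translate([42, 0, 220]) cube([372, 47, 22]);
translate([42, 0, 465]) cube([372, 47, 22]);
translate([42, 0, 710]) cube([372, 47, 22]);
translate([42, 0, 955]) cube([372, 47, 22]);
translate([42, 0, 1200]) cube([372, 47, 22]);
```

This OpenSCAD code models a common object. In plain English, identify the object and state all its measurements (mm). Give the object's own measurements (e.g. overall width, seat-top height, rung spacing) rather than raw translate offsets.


A straight ladder. Two 42×47 mm vertical rails, 1367 mm tall, stand 456 mm apart (outside-to-outside) with their front faces coplanar on the −y side. 5 rungs, each 47 mm deep and 22 mm tall, span between the inner faces of the rails, front faces flush with the rails. The lowest rung's underside is at z = 220 mm and rungs are spaced 245 mm apart (underside to underside).


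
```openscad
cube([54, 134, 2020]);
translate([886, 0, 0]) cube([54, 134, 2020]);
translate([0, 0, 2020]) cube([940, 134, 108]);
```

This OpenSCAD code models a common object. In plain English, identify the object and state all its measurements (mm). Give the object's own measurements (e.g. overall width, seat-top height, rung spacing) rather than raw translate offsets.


A door frame. The clear opening is 832 mm wide and 2020 mm high. Two 54 mm wide jambs, 134 mm deep, stand either side of the opening from the floor to the top of the opening. A 108 mm thick head sits across the top of both jambs, spanning the full outside width of the frame.


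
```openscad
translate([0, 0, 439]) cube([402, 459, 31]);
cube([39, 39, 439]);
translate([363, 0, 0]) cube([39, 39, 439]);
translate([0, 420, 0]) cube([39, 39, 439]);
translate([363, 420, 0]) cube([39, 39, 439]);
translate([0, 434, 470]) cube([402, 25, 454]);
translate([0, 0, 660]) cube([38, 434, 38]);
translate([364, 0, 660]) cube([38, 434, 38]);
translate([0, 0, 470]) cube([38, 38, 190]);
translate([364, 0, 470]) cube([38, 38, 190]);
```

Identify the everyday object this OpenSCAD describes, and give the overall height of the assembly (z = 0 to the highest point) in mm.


A chair. The overall height is 924 mm.

A slab on four corner posts with a tall panel at the back — a chair. The seat slab sits at z = 439 with thickness 31, and the 454 mm backrest starts at the seat top, so the overall height is 439 + 31 + 454 = 924 mm.


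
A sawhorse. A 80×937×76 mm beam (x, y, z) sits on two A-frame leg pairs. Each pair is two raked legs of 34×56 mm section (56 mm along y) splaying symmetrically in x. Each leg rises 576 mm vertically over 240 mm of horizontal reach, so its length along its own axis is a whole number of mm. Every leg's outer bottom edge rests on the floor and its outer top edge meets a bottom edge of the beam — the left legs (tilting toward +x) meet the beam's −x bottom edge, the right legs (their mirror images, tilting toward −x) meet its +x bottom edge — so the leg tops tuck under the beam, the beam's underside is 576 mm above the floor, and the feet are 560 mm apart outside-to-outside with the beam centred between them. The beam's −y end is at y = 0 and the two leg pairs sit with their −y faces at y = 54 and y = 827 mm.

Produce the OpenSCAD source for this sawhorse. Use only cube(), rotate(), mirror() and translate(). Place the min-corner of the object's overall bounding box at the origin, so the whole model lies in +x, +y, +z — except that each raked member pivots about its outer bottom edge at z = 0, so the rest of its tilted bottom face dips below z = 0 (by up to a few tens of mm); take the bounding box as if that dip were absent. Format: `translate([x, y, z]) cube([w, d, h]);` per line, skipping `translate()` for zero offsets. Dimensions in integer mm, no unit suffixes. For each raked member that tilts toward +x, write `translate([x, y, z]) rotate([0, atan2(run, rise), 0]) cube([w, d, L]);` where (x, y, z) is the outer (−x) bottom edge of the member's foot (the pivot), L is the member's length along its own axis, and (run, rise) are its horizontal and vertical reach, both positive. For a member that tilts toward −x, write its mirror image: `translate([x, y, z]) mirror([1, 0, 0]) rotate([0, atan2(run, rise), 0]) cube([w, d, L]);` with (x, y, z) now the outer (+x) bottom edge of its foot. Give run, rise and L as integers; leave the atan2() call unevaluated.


translate([240, 0, 576]) cube([80, 937, 76]);
translate([0, 54, 0]) rotate([0, atan2(240, 576), 0]) cube([34, 56, 624]);
translate([560, 54, 0]) mirror([1, 0, 0]) rotate([0, atan2(240, 576), 0]) cube([34, 56, 624]);
translate([0, 827, 0]) rotate([0, atan2(240, 576), 0]) cube([34, 56, 624]);
translate([560, 827, 0]) mirror([1, 0, 0]) rotate([0, atan2(240, 576), 0]) cube([34, 56, 624]);


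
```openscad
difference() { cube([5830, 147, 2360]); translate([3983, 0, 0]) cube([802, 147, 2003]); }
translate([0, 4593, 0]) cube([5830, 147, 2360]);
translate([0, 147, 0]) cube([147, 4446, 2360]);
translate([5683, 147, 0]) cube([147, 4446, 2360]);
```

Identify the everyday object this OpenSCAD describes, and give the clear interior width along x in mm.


A single room. The interior width is 5536 mm.

Four walls enclosing a rectangle with a door in the front wall — a room. Outside width 5830 minus two 147 mm walls gives 5536 mm.


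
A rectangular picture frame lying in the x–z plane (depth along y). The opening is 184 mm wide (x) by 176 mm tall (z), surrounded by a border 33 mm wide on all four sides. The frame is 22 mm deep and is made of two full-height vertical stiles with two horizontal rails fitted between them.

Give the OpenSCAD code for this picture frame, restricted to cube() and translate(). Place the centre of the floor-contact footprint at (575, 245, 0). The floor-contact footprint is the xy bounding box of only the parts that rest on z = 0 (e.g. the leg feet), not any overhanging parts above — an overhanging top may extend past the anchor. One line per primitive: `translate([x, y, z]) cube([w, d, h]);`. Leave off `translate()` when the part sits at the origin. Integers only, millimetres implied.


translate([450, 234, 0]) cube([33, 22, 242]);
translate([667, 234, 0]) cube([33, 22, 242]);
translate([483, 234, 0]) cube([184, 22, 33]);
translate([483, 234, 209]) cube([184, 22, 33]);


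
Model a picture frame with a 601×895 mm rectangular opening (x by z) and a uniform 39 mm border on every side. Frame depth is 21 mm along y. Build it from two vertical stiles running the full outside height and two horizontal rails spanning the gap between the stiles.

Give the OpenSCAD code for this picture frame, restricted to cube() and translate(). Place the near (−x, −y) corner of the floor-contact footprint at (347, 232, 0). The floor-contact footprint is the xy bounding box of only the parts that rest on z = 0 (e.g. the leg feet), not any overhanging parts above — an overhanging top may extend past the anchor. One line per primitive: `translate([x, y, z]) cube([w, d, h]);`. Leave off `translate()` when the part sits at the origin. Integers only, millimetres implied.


translate([347, 232, 0]) cube([39, 21, 973]);
translate([987, 232, 0]) cube([39, 21, 973]);
translate([386, 232, 0]) cube([601, 21, 39]);
translate([386, 232, 934]) cube([601, 21, 39]);


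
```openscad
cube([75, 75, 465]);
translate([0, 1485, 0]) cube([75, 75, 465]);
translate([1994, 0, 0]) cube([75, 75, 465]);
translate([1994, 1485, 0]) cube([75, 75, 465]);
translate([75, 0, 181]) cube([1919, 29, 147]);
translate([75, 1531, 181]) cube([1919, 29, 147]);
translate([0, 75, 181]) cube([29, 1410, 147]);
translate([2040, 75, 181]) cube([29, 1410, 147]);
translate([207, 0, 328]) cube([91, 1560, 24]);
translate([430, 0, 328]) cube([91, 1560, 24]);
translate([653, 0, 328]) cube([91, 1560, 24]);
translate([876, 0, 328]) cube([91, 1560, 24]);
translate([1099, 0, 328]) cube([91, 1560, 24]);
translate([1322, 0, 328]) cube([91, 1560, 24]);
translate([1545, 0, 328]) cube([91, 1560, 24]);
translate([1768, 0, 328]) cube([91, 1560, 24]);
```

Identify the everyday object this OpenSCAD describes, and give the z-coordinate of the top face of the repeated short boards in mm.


A bed frame. The slat-top height is 352 mm.

Four posts, four rails, and a row of slats — a bed frame. Slats sit on the rails at z = 181 + 147 = 328; with slat thickness 24, the top is 352 mm.


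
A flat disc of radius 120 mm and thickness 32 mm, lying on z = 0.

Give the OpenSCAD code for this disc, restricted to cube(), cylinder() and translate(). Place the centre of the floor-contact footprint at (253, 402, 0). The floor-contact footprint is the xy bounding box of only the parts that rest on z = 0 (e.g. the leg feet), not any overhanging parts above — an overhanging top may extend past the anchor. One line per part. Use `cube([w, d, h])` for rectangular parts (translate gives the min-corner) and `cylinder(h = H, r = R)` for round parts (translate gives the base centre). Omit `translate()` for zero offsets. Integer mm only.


translate([253, 402, 0]) cylinder(h = 32, r = 120);


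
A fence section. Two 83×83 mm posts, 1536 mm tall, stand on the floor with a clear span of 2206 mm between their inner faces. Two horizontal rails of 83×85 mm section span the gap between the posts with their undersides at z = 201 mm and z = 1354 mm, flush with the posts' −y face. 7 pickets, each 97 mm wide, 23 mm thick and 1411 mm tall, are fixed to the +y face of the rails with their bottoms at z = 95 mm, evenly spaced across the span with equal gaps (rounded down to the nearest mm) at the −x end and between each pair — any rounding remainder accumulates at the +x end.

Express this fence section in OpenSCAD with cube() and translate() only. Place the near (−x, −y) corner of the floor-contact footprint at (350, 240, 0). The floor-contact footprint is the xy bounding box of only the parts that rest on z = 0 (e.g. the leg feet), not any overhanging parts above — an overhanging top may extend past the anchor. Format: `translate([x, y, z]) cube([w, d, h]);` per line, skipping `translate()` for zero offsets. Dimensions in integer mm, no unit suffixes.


translate([350, 240, 0]) cube([83, 83, 1536]);
translate([2639, 240, 0]) cube([83, 83, 1536]);
translate([433, 240, 201]) cube([2206, 83, 85]);
translate([433, 240, 1354]) cube([2206, 83, 85]);
translate([623, 323, 95]) cube([97, 23, 1411]);
translate([910, 323, 95]) cube([97, 23, 1411]);
translate([1197, 323, 95]) cube([97, 23, 1411]);
translate([1484, 323, 95]) cube([97, 23, 1411]);
translate([1771, 323, 95]) cube([97, 23, 1411]);
translate([2058, 323, 95]) cube([97, 23, 1411]);
translate([2345, 323, 95]) cube([97, 23, 1411]);


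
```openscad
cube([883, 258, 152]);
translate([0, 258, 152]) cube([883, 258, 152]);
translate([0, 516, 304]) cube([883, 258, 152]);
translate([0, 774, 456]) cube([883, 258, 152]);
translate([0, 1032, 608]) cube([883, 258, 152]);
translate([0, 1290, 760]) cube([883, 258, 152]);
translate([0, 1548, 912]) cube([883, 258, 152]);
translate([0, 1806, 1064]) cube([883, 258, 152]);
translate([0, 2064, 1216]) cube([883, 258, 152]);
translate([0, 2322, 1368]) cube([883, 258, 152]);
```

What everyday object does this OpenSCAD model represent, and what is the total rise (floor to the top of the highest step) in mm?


A staircase. The total rise is 1520 mm.

10 identical blocks, each offset up and back from the previous — a staircase. Each step is 152 mm tall and there are 10 of them, so the total rise is 10 × 152 = 1520 mm.


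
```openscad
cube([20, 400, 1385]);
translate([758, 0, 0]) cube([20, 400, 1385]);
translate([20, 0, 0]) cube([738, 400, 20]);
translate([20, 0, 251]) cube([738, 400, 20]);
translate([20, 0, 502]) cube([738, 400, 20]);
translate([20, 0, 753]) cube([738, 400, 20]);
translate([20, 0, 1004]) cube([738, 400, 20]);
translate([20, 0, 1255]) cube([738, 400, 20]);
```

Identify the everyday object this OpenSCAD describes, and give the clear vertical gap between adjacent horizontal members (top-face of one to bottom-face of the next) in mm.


A bookshelf. The clear shelf gap is 231 mm.

Two tall side panels with 6 horizontal boards between them — a bookshelf. The first two shelf undersides are at z = 0 and z = 251; with shelf thickness 20, the clear gap is 251 − 0 − 20 = 231 mm.


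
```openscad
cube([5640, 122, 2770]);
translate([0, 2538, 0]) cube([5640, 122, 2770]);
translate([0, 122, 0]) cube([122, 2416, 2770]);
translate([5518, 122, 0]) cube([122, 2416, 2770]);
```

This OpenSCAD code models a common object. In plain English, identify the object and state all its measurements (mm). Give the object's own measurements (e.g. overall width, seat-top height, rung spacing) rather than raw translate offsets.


The wall frame of a small rectangular building: four walls, each 2770 mm tall and 122 mm thick, enclosing a footprint 5640 mm (x) by 2660 mm (y) outside-to-outside, with no floor or roof. The front and back walls (the −y and +y sides) span the full width; the two side walls fit between them.


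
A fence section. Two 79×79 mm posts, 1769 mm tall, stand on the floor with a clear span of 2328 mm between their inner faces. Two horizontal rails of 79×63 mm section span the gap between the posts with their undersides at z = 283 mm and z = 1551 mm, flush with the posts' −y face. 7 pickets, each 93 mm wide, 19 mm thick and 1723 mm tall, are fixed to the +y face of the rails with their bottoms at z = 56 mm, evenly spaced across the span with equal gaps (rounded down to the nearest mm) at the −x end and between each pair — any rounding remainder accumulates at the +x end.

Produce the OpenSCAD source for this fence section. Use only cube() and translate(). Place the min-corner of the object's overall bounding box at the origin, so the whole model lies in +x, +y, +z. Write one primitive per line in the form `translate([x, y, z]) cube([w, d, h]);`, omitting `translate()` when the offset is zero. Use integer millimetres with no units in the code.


cube([79, 79, 1769]);
translate([2407, 0, 0]) cube([79, 79, 1769]);
translate([79, 0, 283]) cube([2328, 79, 63]);
translate([79, 0, 1551]) cube([2328, 79, 63]);
translate([288, 79, 56]) cube([93, 19, 1723]);
translate([590, 79, 56]) cube([93, 19, 1723]);
translate([892, 79, 56]) cube([93, 19, 1723]);
translate([1194, 79, 56]) cube([93, 19, 1723]);
translate([1496, 79, 56]) cube([93, 19, 1723]);
translate([1798, 79, 56]) cube([93, 19, 1723]);
translate([2100, 79, 56]) cube([93, 19, 1723]);


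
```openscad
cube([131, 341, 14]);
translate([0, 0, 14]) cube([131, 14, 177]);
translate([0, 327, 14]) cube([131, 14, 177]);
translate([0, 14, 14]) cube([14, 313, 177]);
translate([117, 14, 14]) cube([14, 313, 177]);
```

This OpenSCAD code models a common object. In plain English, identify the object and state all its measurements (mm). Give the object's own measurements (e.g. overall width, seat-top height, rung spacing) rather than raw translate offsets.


An open-topped rectangular box: outside dimensions 131×341×191 mm, with a uniform wall and base thickness of 14 mm. The base is a full 131×341 slab on the floor; four walls sit on top of the base. The front and back walls (the −y and +y sides) span the full width; the two side walls fit between them.


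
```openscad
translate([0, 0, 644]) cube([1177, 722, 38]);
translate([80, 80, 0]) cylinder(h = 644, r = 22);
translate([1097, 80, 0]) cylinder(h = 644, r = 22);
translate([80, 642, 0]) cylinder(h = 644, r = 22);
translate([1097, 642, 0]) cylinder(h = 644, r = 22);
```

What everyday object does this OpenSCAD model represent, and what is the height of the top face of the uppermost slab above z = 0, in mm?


A table. The table height is 682 mm.

A 1177×722×38 slab sits at z = 644 on four Ø44 mm round legs — a table. The top surface is at 644 + 38 = 682 mm.


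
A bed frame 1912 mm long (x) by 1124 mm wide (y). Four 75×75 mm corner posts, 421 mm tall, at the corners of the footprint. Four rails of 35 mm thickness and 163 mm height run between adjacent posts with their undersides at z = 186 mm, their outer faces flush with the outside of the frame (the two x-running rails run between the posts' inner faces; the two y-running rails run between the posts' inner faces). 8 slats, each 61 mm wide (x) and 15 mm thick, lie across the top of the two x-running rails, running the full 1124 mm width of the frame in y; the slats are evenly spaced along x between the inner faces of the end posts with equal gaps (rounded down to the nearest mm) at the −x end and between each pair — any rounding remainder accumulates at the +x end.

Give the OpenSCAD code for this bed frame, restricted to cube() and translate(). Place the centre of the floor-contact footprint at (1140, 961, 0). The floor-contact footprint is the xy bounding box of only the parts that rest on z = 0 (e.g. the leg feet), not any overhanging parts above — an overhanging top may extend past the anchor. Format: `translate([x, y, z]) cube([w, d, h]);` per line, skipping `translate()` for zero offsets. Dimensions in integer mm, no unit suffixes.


translate([184, 399, 0]) cube([75, 75, 421]);
translate([184, 1448, 0]) cube([75, 75, 421]);
translate([2021, 399, 0]) cube([75, 75, 421]);
translate([2021, 1448, 0]) cube([75, 75, 421]);
translate([259, 399, 186]) cube([1762, 35, 163]);
translate([259, 1488, 186]) cube([1762, 35, 163]);
translate([184, 474, 186]) cube([35, 974, 163]);
translate([2061, 474, 186]) cube([35, 974, 163]);
translate([400, 399, 349]) cube([61, 1124, 15]);
translate([602, 399, 349]) cube([61, 1124, 15]);
translate([804, 399, 349]) cube([61, 1124, 15]);
translate([1006, 399, 349]) cube([61, 1124, 15]);
translate([1208, 399, 349]) cube([61, 1124, 15]);
translate([1410, 399, 349]) cube([61, 1124, 15]);
translate([1612, 399, 349]) cube([61, 1124, 15]);
translate([1814, 399, 349]) cube([61, 1124, 15]);


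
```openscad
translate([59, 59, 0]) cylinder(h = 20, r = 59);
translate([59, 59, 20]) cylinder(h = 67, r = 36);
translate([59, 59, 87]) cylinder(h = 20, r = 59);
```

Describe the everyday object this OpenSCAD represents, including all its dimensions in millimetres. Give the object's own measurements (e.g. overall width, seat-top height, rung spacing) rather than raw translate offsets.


A spool: two coaxial disc flanges of radius 59 mm and thickness 20 mm, joined by a core cylinder of radius 36 mm and height 67 mm. The lower flange rests on z = 0 and the three cylinders share a vertical axis.


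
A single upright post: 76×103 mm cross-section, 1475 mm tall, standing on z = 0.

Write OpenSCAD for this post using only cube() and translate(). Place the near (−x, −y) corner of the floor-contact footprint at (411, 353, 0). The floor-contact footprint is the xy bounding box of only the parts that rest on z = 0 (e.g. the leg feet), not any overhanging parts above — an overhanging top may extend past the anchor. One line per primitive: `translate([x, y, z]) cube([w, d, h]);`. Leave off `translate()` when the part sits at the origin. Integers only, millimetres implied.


translate([411, 353, 0]) cube([76, 103, 1475]);


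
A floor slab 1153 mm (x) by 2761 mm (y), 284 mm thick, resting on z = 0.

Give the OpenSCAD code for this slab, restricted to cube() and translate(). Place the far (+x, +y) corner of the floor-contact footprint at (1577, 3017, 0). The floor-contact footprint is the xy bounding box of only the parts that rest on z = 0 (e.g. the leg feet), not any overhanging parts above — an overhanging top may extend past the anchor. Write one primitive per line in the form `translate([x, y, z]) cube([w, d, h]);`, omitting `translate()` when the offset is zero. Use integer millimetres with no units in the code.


translate([424, 256, 0]) cube([1153, 2761, 284]);


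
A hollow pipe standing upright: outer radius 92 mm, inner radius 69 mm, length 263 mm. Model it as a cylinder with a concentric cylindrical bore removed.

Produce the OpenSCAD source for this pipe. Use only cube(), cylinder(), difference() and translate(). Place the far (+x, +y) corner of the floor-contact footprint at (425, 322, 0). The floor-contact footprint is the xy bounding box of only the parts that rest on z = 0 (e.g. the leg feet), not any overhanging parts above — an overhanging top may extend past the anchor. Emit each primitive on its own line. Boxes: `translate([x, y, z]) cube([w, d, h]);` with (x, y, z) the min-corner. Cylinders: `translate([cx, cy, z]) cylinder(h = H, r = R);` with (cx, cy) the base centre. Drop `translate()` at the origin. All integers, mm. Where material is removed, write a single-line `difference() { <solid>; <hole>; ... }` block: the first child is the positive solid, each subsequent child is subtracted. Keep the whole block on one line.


difference() { translate([333, 230, 0]) cylinder(h = 263, r = 92); translate([333, 230, 0]) cylinder(h = 263, r = 69); }


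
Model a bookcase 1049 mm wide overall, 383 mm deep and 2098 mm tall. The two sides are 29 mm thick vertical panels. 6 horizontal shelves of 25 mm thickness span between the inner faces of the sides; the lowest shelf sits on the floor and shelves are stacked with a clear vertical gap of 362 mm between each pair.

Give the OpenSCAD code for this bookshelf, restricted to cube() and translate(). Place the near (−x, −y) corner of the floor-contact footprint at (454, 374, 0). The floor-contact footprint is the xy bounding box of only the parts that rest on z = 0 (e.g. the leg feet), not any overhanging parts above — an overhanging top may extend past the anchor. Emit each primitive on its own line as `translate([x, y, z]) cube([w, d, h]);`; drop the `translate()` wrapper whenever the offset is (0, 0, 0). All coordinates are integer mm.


translate([454, 374, 0]) cube([29, 383, 2098]);
translate([1474, 374, 0]) cube([29, 383, 2098]);
translate([483, 374, 0]) cube([991, 383, 25]);
translate([483, 374, 387]) cube([991, 383, 25]);
translate([483, 374, 774]) cube([991, 383, 25]);
translate([483, 374, 1161]) cube([991, 383, 25]);
translate([483, 374, 1548]) cube([991, 383, 25]);
translate([483, 374, 1935]) cube([991, 383, 25]);


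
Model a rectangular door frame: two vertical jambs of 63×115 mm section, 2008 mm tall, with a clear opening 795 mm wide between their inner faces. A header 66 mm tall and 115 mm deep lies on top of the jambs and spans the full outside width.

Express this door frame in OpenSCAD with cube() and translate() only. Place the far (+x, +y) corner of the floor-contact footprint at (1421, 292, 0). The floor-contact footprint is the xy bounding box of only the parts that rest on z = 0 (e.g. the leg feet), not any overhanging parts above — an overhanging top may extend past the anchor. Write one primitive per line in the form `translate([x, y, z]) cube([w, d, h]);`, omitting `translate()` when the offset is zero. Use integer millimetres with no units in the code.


translate([500, 177, 0]) cube([63, 115, 2008]);
translate([1358, 177, 0]) cube([63, 115, 2008]);
translate([500, 177, 2008]) cube([921, 115, 66]);


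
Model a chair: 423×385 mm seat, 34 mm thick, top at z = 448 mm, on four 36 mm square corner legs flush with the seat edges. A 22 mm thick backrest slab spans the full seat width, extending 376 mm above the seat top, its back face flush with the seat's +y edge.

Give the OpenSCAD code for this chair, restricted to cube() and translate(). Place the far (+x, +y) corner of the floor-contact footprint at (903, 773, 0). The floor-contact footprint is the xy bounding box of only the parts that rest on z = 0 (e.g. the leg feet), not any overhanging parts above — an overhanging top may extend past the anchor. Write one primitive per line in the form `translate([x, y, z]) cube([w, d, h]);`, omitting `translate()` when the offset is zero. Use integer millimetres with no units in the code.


// leg_h = 448 - 34 = 414
translate([480, 388, 414]) cube([423, 385, 34]);
translate([480, 388, 0]) cube([36, 36, 414]);
translate([867, 388, 0]) cube([36, 36, 414]);
translate([480, 737, 0]) cube([36, 36, 414]);
translate([867, 737, 0]) cube([36, 36, 414]);
translate([480, 751, 448]) cube([423, 22, 376]);


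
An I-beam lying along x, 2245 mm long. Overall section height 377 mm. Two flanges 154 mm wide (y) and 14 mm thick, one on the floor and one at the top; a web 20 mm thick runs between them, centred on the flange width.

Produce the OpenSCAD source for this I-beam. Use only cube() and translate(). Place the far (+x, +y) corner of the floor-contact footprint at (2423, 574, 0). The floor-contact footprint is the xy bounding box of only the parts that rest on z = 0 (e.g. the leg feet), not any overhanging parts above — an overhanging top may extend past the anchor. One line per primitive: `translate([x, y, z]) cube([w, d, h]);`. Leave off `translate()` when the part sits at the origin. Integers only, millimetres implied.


translate([178, 420, 0]) cube([2245, 154, 14]);
translate([178, 487, 14]) cube([2245, 20, 349]);
translate([178, 420, 363]) cube([2245, 154, 14]);


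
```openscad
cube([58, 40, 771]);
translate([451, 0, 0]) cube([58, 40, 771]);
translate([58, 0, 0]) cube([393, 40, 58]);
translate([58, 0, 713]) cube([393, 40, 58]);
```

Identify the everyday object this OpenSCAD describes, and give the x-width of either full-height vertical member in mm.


A picture frame. The border width is 58 mm.

Four thin pieces enclosing a rectangular opening — a picture frame. The two full-height stiles are 771 mm tall; the top rail sits at z = 713 and is 58 mm tall, so the border above the opening is 771 − 713 = 58 mm, matching the stile x-width.


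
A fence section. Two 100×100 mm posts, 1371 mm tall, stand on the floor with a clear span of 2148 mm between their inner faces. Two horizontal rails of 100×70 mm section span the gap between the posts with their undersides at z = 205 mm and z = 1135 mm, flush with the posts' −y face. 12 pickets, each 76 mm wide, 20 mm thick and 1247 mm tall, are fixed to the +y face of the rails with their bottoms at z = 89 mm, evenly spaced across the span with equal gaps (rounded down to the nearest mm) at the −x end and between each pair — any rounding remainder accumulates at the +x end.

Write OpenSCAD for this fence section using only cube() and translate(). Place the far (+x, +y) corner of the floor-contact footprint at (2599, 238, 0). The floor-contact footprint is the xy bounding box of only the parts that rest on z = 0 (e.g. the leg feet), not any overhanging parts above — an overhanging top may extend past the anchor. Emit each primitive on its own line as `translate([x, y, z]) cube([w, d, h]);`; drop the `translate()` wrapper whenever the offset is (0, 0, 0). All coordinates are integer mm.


translate([251, 138, 0]) cube([100, 100, 1371]);
translate([2499, 138, 0]) cube([100, 100, 1371]);
translate([351, 138, 205]) cube([2148, 100, 70]);
translate([351, 138, 1135]) cube([2148, 100, 70]);
translate([446, 238, 89]) cube([76, 20, 1247]);
translate([617, 238, 89]) cube([76, 20, 1247]);
translate([788, 238, 89]) cube([76, 20, 1247]);
translate([959, 238, 89]) cube([76, 20, 1247]);
translate([1130, 238, 89]) cube([76, 20, 1247]);
translate([1301, 238, 89]) cube([76, 20, 1247]);
translate([1472, 238, 89]) cube([76, 20, 1247]);
translate([1643, 238, 89]) cube([76, 20, 1247]);
translate([1814, 238, 89]) cube([76, 20, 1247]);
translate([1985, 238, 89]) cube([76, 20, 1247]);
translate([2156, 238, 89]) cube([76, 20, 1247]);
translate([2327, 238, 89]) cube([76, 20, 1247]);


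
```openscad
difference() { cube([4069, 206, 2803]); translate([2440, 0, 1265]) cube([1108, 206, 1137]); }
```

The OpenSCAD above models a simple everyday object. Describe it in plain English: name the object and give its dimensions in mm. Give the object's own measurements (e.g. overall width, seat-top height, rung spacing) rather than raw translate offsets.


A wall 4069 mm long (x), 206 mm thick (y), 2803 mm tall, with a rectangular window opening cut through it. The opening is 1108 mm wide and 1137 mm tall; its sill is at z = 1265 mm and its near (−x) edge is 2440 mm from the wall's −x end. The opening passes through the full wall thickness.


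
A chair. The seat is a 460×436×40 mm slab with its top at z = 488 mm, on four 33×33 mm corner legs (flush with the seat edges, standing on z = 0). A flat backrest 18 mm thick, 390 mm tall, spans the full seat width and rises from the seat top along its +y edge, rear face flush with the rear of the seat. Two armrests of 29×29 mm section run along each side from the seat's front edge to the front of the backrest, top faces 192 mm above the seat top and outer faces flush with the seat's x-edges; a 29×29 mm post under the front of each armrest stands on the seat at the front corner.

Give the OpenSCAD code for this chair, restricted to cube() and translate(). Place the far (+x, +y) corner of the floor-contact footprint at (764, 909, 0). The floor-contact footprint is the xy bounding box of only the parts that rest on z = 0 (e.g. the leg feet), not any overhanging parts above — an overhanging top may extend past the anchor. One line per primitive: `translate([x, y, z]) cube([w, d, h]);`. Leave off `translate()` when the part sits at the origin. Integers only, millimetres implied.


// leg_h = 488 - 40 = 448
// arm post h = 192 - 29 = 163
translate([304, 473, 448]) cube([460, 436, 40]);
translate([304, 473, 0]) cube([33, 33, 448]);
translate([731, 473, 0]) cube([33, 33, 448]);
translate([304, 876, 0]) cube([33, 33, 448]);
translate([731, 876, 0]) cube([33, 33, 448]);
translate([304, 891, 488]) cube([460, 18, 390]);
translate([304, 473, 651]) cube([29, 418, 29]);
translate([735, 473, 651]) cube([29, 418, 29]);
translate([304, 473, 488]) cube([29, 29, 163]);
translate([735, 473, 488]) cube([29, 29, 163]);


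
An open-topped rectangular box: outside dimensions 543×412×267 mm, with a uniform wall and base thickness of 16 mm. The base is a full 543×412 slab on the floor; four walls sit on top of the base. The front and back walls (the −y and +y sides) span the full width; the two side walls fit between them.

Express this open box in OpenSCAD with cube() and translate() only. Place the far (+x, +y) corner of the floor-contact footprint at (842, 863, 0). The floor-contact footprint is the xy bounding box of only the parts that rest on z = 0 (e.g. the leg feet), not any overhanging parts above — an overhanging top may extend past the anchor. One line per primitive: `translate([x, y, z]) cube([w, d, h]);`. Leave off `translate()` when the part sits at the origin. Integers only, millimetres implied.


translate([299, 451, 0]) cube([543, 412, 16]);
translate([299, 451, 16]) cube([543, 16, 251]);
translate([299, 847, 16]) cube([543, 16, 251]);
translate([299, 467, 16]) cube([16, 380, 251]);
translate([826, 467, 16]) cube([16, 380, 251]);


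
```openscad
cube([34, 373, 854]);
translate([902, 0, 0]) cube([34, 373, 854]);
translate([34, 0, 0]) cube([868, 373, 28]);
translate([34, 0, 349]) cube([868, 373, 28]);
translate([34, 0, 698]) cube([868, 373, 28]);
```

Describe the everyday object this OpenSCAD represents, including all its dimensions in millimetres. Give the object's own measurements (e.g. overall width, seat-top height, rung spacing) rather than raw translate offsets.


An open bookshelf. Two side panels, each 34 mm thick, 373 mm deep and 854 mm tall, stand 936 mm apart (outside-to-outside). Between them sit 3 shelves, each 28 mm thick and 373 mm deep, spanning the full gap between the sides. The bottom shelf rests on the floor (its underside at z = 0) and the clear gap between one shelf's top and the next shelf's underside is 321 mm.


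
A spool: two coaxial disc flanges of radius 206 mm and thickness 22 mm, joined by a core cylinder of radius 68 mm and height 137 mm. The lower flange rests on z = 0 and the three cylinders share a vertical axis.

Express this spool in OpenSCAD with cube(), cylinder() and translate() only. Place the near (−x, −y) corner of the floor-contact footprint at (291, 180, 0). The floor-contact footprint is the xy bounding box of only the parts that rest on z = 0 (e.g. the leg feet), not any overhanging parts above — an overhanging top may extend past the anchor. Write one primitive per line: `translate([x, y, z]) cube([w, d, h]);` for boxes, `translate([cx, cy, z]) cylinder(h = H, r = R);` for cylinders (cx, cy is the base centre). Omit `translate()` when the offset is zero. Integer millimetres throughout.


translate([497, 386, 0]) cylinder(h = 22, r = 206);
translate([497, 386, 22]) cylinder(h = 137, r = 68);
translate([497, 386, 159]) cylinder(h = 22, r = 206);


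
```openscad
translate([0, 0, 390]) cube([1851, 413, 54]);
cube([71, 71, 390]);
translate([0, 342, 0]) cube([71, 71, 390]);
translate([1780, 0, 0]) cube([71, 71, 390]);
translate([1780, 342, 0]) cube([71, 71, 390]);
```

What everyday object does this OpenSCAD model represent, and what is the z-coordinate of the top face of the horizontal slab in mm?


A bench. The seat-top height is 444 mm.

A long slab on four corner posts — a bench. The slab sits at z = 390 with thickness 54, so the top is 390 + 54 = 444 mm.


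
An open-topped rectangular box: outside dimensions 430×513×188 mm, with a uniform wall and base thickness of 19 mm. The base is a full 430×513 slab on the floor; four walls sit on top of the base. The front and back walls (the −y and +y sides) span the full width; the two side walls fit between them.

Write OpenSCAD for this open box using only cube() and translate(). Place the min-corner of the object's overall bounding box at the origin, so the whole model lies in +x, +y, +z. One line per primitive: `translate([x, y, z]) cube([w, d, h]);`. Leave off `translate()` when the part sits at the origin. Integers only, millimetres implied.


cube([430, 513, 19]);
translate([0, 0, 19]) cube([430, 19, 169]);
translate([0, 494, 19]) cube([430, 19, 169]);
translate([0, 19, 19]) cube([19, 475, 169]);
translate([411, 19, 19]) cube([19, 475, 169]);


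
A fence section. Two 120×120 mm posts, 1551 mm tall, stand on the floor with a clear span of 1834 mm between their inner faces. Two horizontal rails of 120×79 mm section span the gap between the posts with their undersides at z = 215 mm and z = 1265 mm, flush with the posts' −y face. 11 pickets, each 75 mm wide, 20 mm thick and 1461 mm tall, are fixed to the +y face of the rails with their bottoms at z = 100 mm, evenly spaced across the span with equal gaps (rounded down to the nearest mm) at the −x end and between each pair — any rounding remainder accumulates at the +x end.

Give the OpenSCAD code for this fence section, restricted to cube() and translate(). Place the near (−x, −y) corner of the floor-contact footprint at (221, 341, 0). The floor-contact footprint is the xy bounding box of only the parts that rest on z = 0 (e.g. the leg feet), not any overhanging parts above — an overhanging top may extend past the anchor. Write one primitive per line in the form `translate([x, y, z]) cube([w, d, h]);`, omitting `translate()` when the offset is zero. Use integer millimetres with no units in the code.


translate([221, 341, 0]) cube([120, 120, 1551]);
translate([2175, 341, 0]) cube([120, 120, 1551]);
translate([341, 341, 215]) cube([1834, 120, 79]);
translate([341, 341, 1265]) cube([1834, 120, 79]);
translate([425, 461, 100]) cube([75, 20, 1461]);
translate([584, 461, 100]) cube([75, 20, 1461]);
translate([743, 461, 100]) cube([75, 20, 1461]);
translate([902, 461, 100]) cube([75, 20, 1461]);
translate([1061, 461, 100]) cube([75, 20, 1461]);
translate([1220, 461, 100]) cube([75, 20, 1461]);
translate([1379, 461, 100]) cube([75, 20, 1461]);
translate([1538, 461, 100]) cube([75, 20, 1461]);
translate([1697, 461, 100]) cube([75, 20, 1461]);
translate([1856, 461, 100]) cube([75, 20, 1461]);
translate([2015, 461, 100]) cube([75, 20, 1461]);


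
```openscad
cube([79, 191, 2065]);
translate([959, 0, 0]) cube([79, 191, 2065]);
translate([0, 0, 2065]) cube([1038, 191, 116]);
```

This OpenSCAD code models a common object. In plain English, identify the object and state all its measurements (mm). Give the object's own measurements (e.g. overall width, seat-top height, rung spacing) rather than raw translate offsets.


A door frame. The clear opening is 880 mm wide and 2065 mm high. Two 79 mm wide jambs, 191 mm deep, stand either side of the opening from the floor to the top of the opening. A 116 mm thick head sits across the top of both jambs, spanning the full outside width of the frame.
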